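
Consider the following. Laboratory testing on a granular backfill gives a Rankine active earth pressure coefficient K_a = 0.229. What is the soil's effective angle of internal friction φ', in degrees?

38.9°

K_a = tan²(45° − φ/2) ⇒ 45° − φ/2 = arctan(√0.229) = 25.57°.
φ = 2(45° − 25.57°) = 38.85°.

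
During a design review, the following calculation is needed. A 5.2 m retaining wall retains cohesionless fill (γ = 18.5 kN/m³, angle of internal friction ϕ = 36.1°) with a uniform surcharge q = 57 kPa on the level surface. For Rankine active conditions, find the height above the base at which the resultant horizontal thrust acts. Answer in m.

2.20 m

K_a = 0.2585.
Triangular part P₁ = ½K_aγH² = 64.66 at H/3 = 1.733 m; rectangular part P₂ = K_a q H = 76.62 at H/2 = 2.600 m.
ȳ = (P₁·1.733 + P₂·2.600)/(P₁+P₂) = 2.203 m.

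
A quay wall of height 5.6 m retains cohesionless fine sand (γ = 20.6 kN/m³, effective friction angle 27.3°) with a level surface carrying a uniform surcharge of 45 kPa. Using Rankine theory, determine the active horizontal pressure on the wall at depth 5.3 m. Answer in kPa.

K_a = (1 − sin φ)/(1 + sin φ) = 0.3711.
σ_v = γz + q = 20.6 × 5.3 + 45 = 154.2 kPa.
σ_h = K_a σ_v = 0.3711 × 154.2 = 57.22 kPa.

57.2 kPa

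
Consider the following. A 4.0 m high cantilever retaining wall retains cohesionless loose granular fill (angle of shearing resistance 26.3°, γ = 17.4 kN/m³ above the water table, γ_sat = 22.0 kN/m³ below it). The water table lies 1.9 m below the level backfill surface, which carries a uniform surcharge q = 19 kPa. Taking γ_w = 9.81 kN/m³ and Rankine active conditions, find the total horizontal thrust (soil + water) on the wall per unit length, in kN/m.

K_a = tan²(45° − φ/2) = 0.3859.
γ' = 22.0 − 9.81 = 12.19 kN/m³. h₂ = H − d_w = 2.1 m.
σ'_h: at surface K_a·q = 7.333; at WT K_a(q+γd_w) = 20.09; at base K_a(q+γd_w+γ'h₂) = 29.97 kPa.
P₁ = ½(7.333+20.09)×1.9 = 26.05; P₂ = ½(20.09+29.97)×2.1 = 52.57; P_w = ½γ_w h₂² = 21.63.
Total = 26.05+52.57+21.63 = 100.3 kN/m.

100 kN/m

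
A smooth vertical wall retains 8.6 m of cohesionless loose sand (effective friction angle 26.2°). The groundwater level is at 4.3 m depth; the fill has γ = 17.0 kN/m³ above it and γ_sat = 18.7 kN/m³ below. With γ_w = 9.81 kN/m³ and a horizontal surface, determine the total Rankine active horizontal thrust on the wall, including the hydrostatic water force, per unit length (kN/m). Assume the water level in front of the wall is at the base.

K_a = tan²(45° − φ/2) = 0.3874.
γ' = 18.7 − 9.81 = 8.890 kN/m³. Depth below WT = 4.3 m.
σ'_h at WT = K_a γ d_w = 28.32 kPa; at base = 28.32 + K_a γ' × 4.3 = 43.13 kPa.
P₁ (0–4.3 m) = ½×28.32×4.3 = 60.89. P₂ (4.3–8.6 m) = ½(28.32+43.13)×4.3 = 153.6.
P_w = ½ γ_w h₂² = 0.5×9.81×4.3² = 90.69. Total = 60.89+153.6+90.69 = 305.2 kN/m.

305 kN/m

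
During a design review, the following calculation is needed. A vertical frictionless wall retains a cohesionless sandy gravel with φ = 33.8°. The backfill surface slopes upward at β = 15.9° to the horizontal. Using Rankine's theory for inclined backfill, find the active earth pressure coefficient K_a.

0.318

K_a = cos β · (cos β − √(cos²β − cos²φ)) / (cos β + √(cos²β − cos²φ)).
cos β = 0.9617, cos φ = 0.8310, √(cos²β − cos²φ) = 0.4842.
K_a = 0.9617 × (0.9617 − 0.4842)/(0.9617 + 0.4842) = 0.3177.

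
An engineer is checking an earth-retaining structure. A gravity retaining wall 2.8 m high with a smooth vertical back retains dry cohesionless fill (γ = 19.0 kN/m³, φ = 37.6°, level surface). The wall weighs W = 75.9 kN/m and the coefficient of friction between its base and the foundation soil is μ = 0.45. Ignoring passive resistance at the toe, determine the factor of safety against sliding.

1.89

K_a = tan²(45° − 37.6°/2) = 0.2421.
P_a = ½K_aγH² = 0.5×0.2421×19.0×2.8² = 18.03 kN/m, acting at H/3 = 0.9333 m above the base.
FS_sliding = μW / P_a = 0.45×75.9 / 18.03 = 1.894.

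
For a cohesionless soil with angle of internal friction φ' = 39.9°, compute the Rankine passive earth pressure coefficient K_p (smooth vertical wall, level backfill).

K_p = (1 + sin φ)/(1 − sin φ) = tan²(45° + 39.9°/2) = 4.578.

4.58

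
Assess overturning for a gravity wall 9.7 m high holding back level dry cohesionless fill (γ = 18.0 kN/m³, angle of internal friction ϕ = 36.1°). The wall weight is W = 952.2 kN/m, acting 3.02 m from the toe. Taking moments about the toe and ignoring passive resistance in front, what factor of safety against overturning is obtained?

K_a = tan²(45° − 36.1°/2) = 0.2585.
P_a = ½K_aγH² = 0.5×0.2585×18.0×9.7² = 218.9 kN/m, acting at H/3 = 3.233 m above the base.
Overturning moment M_o = P_a × H/3 = 218.9 × 3.233 = 707.8.
Resisting moment M_r = W × 3.02 = 952.2 × 3.02 = 2876.
FS_overturning = M_r/M_o = 2876/707.8 = 4.063.

4.06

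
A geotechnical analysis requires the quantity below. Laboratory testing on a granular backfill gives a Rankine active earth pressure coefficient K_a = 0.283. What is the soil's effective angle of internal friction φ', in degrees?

34.0°

K_a = tan²(45° − φ/2) ⇒ 45° − φ/2 = arctan(√0.283) = 28.01°.
φ = 2(45° − 28.01°) = 33.98°.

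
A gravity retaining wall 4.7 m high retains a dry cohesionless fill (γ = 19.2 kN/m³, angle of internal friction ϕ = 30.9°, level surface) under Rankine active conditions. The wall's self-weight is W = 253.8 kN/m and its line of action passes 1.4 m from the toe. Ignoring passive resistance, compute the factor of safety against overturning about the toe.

K_a = tan²(45° − 30.9°/2) = 0.3214.
P_a = ½K_aγH² = 0.5×0.3214×19.2×4.7² = 68.16 kN/m, acting at H/3 = 1.567 m above the base.
Overturning moment M_o = P_a × H/3 = 68.16 × 1.567 = 106.8.
Resisting moment M_r = W × 1.4 = 253.8 × 1.4 = 355.3.
FS_overturning = M_r/M_o = 355.3/106.8 = 3.328.

3.33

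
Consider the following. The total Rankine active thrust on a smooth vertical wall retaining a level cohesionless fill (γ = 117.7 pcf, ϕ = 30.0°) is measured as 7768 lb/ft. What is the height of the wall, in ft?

K_a = 0.3333. P_a = ½ K_a γ H² ⇒ H = √(2P_a/(K_a γ)).
H = √(2×7768/(0.3333×117.7)) = 19.90 ft.

19.9 ft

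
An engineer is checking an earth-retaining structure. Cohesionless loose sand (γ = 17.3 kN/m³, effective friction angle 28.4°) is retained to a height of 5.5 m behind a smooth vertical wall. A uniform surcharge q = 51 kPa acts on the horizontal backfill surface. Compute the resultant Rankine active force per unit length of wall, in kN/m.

193 kN/m

K_a = tan²(45° − φ/2) = 0.3554.
Soil triangle: ½ K_a γ H² = 0.5×0.3554×17.3×5.5² = 92.98 kN/m.
Surcharge rectangle: K_a q H = 0.3554×51×5.5 = 99.68 kN/m.
Total = 92.98 + 99.68 = 192.7 kN/m.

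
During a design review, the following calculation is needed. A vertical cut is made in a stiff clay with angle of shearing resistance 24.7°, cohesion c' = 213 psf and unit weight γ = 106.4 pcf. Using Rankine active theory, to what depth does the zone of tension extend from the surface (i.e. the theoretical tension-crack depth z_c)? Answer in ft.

K_a = tan²(45° − 24.7°/2) = 0.4106; √K_a = 0.6408.
The active pressure is zero where K_a γ z = 2c√K_a, so z_c = 2c/(γ√K_a) = 2×213/(106.4×0.6408) = 6.248 ft.

6.25 ft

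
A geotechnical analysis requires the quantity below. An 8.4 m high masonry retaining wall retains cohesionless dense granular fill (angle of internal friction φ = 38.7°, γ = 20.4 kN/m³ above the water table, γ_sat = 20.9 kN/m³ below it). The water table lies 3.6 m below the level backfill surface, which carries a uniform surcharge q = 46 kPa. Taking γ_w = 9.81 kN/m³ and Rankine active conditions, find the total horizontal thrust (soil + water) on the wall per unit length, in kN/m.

K_a = tan²(45° − φ/2) = 0.2306.
γ' = 20.9 − 9.81 = 11.09 kN/m³. h₂ = H − d_w = 4.8 m.
σ'_h: at surface K_a·q = 10.61; at WT K_a(q+γd_w) = 27.54; at base K_a(q+γd_w+γ'h₂) = 39.82 kPa.
P₁ = ½(10.61+27.54)×3.6 = 68.67; P₂ = ½(27.54+39.82)×4.8 = 161.7; P_w = ½γ_w h₂² = 113.0.
Total = 68.67+161.7+113.0 = 343.3 kN/m.

343 kN/m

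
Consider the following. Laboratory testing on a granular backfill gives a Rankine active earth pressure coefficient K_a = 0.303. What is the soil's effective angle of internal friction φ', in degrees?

K_a = tan²(45° − φ/2) ⇒ 45° − φ/2 = arctan(√0.303) = 28.83°.
φ = 2(45° − 28.83°) = 32.34°.

32.3°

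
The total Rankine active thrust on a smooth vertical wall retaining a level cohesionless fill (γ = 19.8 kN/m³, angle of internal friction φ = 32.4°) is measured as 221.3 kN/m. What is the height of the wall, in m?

K_a = 0.3022. P_a = ½ K_a γ H² ⇒ H = √(2P_a/(K_a γ)).
H = √(2×221.3/(0.3022×19.8)) = 8.600 m.

8.60 m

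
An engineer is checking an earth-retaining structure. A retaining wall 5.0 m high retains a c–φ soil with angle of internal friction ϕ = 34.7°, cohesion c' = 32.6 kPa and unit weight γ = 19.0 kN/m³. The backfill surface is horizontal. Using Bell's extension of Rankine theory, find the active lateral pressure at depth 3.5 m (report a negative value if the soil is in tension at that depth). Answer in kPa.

K_a = (1 − sin φ)/(1 + sin φ) = 0.2745.
σ_a = K_a γ z − 2c√K_a = 0.2745×19.0×3.5 − 2×32.6×0.5239 = -15.91 kPa.

-15.9 kPa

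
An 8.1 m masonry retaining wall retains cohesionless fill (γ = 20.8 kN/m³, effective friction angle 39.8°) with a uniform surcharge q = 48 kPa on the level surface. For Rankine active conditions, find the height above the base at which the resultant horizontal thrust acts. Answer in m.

K_a = 0.2194.
Triangular part P₁ = ½K_aγH² = 149.7 at H/3 = 2.700 m; rectangular part P₂ = K_a q H = 85.31 at H/2 = 4.050 m.
ȳ = (P₁·2.700 + P₂·4.050)/(P₁+P₂) = 3.190 m.

3.19 m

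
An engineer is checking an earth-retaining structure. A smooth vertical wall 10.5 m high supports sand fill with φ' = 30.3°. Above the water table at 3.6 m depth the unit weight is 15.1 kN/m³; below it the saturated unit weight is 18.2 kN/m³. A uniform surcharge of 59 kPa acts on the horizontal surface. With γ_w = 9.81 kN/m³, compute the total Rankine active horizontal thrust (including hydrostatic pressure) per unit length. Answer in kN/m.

K_a = tan²(45° − φ/2) = 0.3293.
γ' = 18.2 − 9.81 = 8.390 kN/m³. h₂ = H − d_w = 6.9 m.
σ'_h: at surface K_a·q = 19.43; at WT K_a(q+γd_w) = 37.33; at base K_a(q+γd_w+γ'h₂) = 56.40 kPa.
P₁ = ½(19.43+37.33)×3.6 = 102.2; P₂ = ½(37.33+56.40)×6.9 = 323.4; P_w = ½γ_w h₂² = 233.5.
Total = 102.2+323.4+233.5 = 659.1 kN/m.

659 kN/m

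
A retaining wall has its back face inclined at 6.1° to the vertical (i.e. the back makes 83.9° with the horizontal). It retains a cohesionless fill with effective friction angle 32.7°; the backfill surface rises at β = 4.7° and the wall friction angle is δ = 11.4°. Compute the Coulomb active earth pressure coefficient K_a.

0.337

K_a = sin²(α+φ) / [sin²α · sin(α−δ) · (1 + √{sin(φ+δ)sin(φ−β) / (sin(α−δ)sin(α+β))})²].
With α = 83.9°, φ = 32.7°, δ = 11.4°, β = 4.7°: K_a = 0.3373.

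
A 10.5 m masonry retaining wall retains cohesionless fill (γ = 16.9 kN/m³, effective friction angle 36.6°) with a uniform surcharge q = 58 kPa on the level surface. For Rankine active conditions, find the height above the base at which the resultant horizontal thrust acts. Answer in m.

K_a = 0.2530.
Triangular part P₁ = ½K_aγH² = 235.7 at H/3 = 3.500 m; rectangular part P₂ = K_a q H = 154.1 at H/2 = 5.250 m.
ȳ = (P₁·3.500 + P₂·5.250)/(P₁+P₂) = 4.192 m.

4.19 m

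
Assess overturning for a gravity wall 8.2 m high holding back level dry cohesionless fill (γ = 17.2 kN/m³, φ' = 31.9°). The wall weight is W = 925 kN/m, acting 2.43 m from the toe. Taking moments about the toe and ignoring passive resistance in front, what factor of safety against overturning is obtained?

K_a = tan²(45° − 31.9°/2) = 0.3085.
P_a = ½K_aγH² = 0.5×0.3085×17.2×8.2² = 178.4 kN/m, acting at H/3 = 2.733 m above the base.
Overturning moment M_o = P_a × H/3 = 178.4 × 2.733 = 487.7.
Resisting moment M_r = W × 2.43 = 925 × 2.43 = 2248.
FS_overturning = M_r/M_o = 2248/487.7 = 4.609.

4.61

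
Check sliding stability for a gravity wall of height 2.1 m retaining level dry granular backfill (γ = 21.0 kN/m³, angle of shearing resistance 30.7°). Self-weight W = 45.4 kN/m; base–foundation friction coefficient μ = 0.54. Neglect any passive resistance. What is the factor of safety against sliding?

K_a = tan²(45° − 30.7°/2) = 0.3240.
P_a = ½K_aγH² = 0.5×0.3240×21.0×2.1² = 15.00 kN/m, acting at H/3 = 0.7000 m above the base.
FS_sliding = μW / P_a = 0.54×45.4 / 15.00 = 1.634.

1.63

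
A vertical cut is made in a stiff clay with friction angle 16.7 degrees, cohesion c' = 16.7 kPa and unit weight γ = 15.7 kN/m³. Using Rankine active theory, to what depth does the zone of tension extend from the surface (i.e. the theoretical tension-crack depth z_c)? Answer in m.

K_a = tan²(45° − 16.7°/2) = 0.5536; √K_a = 0.7440.
The active pressure is zero where K_a γ z = 2c√K_a, so z_c = 2c/(γ√K_a) = 2×16.7/(15.7×0.7440) = 2.859 m.

2.86 m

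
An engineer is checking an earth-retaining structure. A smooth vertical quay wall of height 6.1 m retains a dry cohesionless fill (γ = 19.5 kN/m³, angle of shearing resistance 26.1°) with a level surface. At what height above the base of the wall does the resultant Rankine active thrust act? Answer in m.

K_a = 0.3889.
The pressure distribution is triangular, so the resultant acts at H/3 above the base = 6.1/3 = 2.033 m.

2.03 m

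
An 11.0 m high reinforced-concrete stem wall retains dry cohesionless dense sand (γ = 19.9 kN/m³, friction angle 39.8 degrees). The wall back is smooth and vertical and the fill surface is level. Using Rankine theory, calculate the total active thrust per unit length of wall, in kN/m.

264 kN/m

K_a = tan²(45° − φ/2) = 0.2194.
P_a = ½ K_a γ H² = 0.5 × 0.2194 × 19.9 × 11.0² = 264.2 kN/m.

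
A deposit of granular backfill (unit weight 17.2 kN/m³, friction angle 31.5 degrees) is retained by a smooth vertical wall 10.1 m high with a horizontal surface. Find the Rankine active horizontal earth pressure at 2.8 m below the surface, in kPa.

15.1 kPa

K_a = (1 − sin φ)/(1 + sin φ) = 0.3136.
σ_h = K_a γ z = 0.3136 × 17.2 × 2.8 = 15.10 kPa.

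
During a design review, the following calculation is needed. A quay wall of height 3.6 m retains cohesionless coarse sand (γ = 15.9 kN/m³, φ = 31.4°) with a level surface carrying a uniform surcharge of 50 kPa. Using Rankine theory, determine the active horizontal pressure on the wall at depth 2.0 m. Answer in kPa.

25.8 kPa

K_a = (1 − sin φ)/(1 + sin φ) = 0.3149.
σ_v = γz + q = 15.9 × 2.0 + 50 = 81.80 kPa.
σ_h = K_a σ_v = 0.3149 × 81.80 = 25.76 kPa.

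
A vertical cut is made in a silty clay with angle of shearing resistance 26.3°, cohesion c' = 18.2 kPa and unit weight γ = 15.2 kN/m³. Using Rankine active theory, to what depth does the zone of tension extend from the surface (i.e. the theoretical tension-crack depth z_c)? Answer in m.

3.85 m

K_a = tan²(45° − 26.3°/2) = 0.3859; √K_a = 0.6212.
The active pressure is zero where K_a γ z = 2c√K_a, so z_c = 2c/(γ√K_a) = 2×18.2/(15.2×0.6212) = 3.855 m.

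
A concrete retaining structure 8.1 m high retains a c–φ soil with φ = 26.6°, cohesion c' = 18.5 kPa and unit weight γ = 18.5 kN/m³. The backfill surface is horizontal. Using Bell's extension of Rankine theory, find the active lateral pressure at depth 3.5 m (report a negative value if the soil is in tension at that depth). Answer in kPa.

K_a = (1 − sin φ)/(1 + sin φ) = 0.3814.
σ_a = K_a γ z − 2c√K_a = 0.3814×18.5×3.5 − 2×18.5×0.6176 = 1.847 kPa.

1.85 kPa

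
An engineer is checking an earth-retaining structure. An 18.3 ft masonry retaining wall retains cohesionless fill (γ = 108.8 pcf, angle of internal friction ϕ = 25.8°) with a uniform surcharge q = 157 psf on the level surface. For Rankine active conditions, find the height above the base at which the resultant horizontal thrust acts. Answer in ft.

6.52 ft

K_a = 0.3935.
Triangular part P₁ = ½K_aγH² = 7169 at H/3 = 6.100 ft; rectangular part P₂ = K_a q H = 1131 at H/2 = 9.150 ft.
ȳ = (P₁·6.100 + P₂·9.150)/(P₁+P₂) = 6.515 ft.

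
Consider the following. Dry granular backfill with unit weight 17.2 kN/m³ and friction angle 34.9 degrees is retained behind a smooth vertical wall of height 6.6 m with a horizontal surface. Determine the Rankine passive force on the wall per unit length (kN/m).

1380 kN/m

K_p = tan²(45° + φ/2) = 3.674.
P_p = ½ K_p γ H² = 0.5 × 3.674 × 17.2 × 6.6² = 1377 kN/m.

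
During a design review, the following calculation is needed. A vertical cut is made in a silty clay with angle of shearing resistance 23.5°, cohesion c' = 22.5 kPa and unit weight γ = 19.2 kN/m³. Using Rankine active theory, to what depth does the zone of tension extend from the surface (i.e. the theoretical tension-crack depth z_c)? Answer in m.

K_a = tan²(45° − 23.5°/2) = 0.4298; √K_a = 0.6556.
The active pressure is zero where K_a γ z = 2c√K_a, so z_c = 2c/(γ√K_a) = 2×22.5/(19.2×0.6556) = 3.575 m.

3.57 m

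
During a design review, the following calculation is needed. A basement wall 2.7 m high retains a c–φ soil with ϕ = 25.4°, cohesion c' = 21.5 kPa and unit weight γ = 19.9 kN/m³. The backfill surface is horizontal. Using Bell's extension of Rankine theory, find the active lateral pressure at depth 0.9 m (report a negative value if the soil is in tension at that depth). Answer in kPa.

-20.0 kPa

K_a = (1 − sin φ)/(1 + sin φ) = 0.3996.
σ_a = K_a γ z − 2c√K_a = 0.3996×19.9×0.9 − 2×21.5×0.6322 = -20.03 kPa.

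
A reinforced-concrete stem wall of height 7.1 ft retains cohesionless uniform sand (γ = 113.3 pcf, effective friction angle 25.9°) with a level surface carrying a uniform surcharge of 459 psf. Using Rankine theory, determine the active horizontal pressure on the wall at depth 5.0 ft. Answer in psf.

K_a = (1 − sin φ)/(1 + sin φ) = 0.3920.
σ_v = γz + q = 113.3 × 5.0 + 459 = 1026 psf.
σ_h = K_a σ_v = 0.3920 × 1026 = 402.0 psf.

402 psf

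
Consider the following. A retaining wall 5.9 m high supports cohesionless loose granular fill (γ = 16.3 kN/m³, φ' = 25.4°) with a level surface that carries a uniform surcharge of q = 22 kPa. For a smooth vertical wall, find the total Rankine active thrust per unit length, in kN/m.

165 kN/m

K_a = tan²(45° − φ/2) = 0.3996.
Soil triangle: ½ K_a γ H² = 0.5×0.3996×16.3×5.9² = 113.4 kN/m.
Surcharge rectangle: K_a q H = 0.3996×22×5.9 = 51.87 kN/m.
Total = 113.4 + 51.87 = 165.3 kN/m.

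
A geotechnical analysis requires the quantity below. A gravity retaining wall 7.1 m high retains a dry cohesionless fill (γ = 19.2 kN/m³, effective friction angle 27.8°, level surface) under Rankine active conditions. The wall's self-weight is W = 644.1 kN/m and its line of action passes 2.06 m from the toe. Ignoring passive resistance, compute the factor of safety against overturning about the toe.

3.18

K_a = tan²(45° − 27.8°/2) = 0.3639.
P_a = ½K_aγH² = 0.5×0.3639×19.2×7.1² = 176.1 kN/m, acting at H/3 = 2.367 m above the base.
Overturning moment M_o = P_a × H/3 = 176.1 × 2.367 = 416.8.
Resisting moment M_r = W × 2.06 = 644.1 × 2.06 = 1327.
FS_overturning = M_r/M_o = 1327/416.8 = 3.184.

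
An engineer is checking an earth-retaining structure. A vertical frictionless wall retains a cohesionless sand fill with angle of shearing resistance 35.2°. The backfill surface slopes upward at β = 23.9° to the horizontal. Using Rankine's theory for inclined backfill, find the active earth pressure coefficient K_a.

0.348

K_a = cos β · (cos β − √(cos²β − cos²φ)) / (cos β + √(cos²β − cos²φ)).
cos β = 0.9143, cos φ = 0.8171, √(cos²β − cos²φ) = 0.4100.
K_a = 0.9143 × (0.9143 − 0.4100)/(0.9143 + 0.4100) = 0.3481.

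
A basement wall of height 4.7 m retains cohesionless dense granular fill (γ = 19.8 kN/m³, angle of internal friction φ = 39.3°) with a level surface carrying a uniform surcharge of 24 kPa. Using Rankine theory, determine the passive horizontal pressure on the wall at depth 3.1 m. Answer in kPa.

K_p = (1 + sin φ)/(1 − sin φ) = 4.455.
σ_v = γz + q = 19.8 × 3.1 + 24 = 85.38 kPa.
σ_h = K_p σ_v = 4.455 × 85.38 = 380.4 kPa.

380 kPa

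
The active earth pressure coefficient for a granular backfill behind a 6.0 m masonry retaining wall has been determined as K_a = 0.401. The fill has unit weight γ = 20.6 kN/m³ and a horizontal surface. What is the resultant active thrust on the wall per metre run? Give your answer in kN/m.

149 kN/m

P = ½ K_a γ H² = 0.5 × 0.401 × 20.6 × 6.0² = 148.7 kN/m.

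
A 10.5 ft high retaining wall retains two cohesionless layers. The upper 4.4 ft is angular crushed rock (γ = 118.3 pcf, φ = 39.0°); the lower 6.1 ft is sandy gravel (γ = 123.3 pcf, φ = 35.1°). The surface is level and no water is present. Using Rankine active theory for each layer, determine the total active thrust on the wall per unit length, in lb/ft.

1740 lb/ft

K_a1 = tan²(45°−39.0°/2) = 0.2275; K_a2 = tan²(45°−35.1°/2) = 0.2698.
Layer 1: σ at base = K_a1 γ₁ h₁ = 118.4 psf; P₁ = ½×118.4×4.4 = 260.5.
Layer 2: σ_v at top = γ₁h₁ = 520.5; σ_h top = K_a2×520.5 = 140.5; σ_h base = K_a2×(520.5+123.3×6.1) = 343.4.
P₂ = ½(140.5+343.4)×6.1 = 1476. Total P_a = 260.5+1476 = 1736 lb/ft.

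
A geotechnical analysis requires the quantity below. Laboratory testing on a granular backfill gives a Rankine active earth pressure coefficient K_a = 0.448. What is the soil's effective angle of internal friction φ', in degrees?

K_a = tan²(45° − φ/2) ⇒ 45° − φ/2 = arctan(√0.448) = 33.80°.
φ = 2(45° − 33.80°) = 22.41°.

22.4°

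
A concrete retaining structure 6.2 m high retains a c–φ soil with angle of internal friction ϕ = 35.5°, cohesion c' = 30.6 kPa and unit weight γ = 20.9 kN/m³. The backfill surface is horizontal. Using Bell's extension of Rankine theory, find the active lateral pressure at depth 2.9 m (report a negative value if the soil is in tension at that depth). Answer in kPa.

-15.4 kPa

K_a = (1 − sin φ)/(1 + sin φ) = 0.2653.
σ_a = K_a γ z − 2c√K_a = 0.2653×20.9×2.9 − 2×30.6×0.5150 = -15.44 kPa.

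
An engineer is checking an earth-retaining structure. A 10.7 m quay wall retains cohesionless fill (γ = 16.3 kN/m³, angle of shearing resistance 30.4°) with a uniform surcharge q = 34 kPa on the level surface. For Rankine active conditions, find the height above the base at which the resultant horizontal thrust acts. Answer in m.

4.07 m

K_a = 0.3280.
Triangular part P₁ = ½K_aγH² = 306.0 at H/3 = 3.567 m; rectangular part P₂ = K_a q H = 119.3 at H/2 = 5.350 m.
ȳ = (P₁·3.567 + P₂·5.350)/(P₁+P₂) = 4.067 m.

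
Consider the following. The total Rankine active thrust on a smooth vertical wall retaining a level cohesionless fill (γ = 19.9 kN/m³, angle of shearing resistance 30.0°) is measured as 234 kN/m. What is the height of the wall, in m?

8.40 m

K_a = 0.3333. P_a = ½ K_a γ H² ⇒ H = √(2P_a/(K_a γ)).
H = √(2×234/(0.3333×19.9)) = 8.400 m.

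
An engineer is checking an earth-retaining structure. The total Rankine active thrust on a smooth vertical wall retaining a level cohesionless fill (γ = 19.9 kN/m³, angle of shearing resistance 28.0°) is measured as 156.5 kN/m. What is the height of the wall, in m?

6.60 m

K_a = 0.3610. P_a = ½ K_a γ H² ⇒ H = √(2P_a/(K_a γ)).
H = √(2×156.5/(0.3610×19.9)) = 6.600 m.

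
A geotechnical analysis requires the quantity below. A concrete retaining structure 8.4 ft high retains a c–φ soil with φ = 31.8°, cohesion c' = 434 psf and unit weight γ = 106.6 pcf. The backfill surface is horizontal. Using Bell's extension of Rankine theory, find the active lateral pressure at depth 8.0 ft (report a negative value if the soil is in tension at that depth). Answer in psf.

-219 psf

K_a = (1 − sin φ)/(1 + sin φ) = 0.3098.
σ_a = K_a γ z − 2c√K_a = 0.3098×106.6×8.0 − 2×434×0.5566 = -218.9 psf.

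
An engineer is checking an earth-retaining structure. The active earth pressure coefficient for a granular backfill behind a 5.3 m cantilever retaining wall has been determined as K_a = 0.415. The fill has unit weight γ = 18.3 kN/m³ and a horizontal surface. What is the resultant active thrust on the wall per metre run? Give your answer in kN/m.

P = ½ K_a γ H² = 0.5 × 0.415 × 18.3 × 5.3² = 106.7 kN/m.

107 kN/m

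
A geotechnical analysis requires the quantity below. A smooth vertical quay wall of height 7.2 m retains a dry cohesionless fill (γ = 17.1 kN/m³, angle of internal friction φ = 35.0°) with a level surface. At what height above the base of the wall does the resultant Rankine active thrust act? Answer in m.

2.40 m

K_a = 0.2710.
The pressure distribution is triangular, so the resultant acts at H/3 above the base = 7.2/3 = 2.400 m.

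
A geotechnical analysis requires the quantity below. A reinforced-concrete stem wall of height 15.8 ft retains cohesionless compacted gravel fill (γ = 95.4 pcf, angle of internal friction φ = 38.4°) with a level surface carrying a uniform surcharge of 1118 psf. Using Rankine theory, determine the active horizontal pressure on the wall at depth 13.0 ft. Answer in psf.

551 psf

K_a = (1 − sin φ)/(1 + sin φ) = 0.2337.
σ_v = γz + q = 95.4 × 13.0 + 1118 = 2358 psf.
σ_h = K_a σ_v = 0.2337 × 2358 = 551.1 psf.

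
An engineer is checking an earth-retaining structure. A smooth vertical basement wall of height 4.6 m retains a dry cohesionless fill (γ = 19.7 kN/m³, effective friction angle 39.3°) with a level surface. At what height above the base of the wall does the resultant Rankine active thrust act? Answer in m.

K_a = 0.2245.
The pressure distribution is triangular, so the resultant acts at H/3 above the base = 4.6/3 = 1.533 m.

1.53 m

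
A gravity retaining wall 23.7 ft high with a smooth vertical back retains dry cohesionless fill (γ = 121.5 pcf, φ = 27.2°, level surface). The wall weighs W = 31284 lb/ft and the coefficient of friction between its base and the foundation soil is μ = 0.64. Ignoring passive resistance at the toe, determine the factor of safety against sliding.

K_a = tan²(45° − 27.2°/2) = 0.3726.
P_a = ½K_aγH² = 0.5×0.3726×121.5×23.7² = 12710 lb/ft, acting at H/3 = 7.900 ft above the base.
FS_sliding = μW / P_a = 0.64×31284 / 12710 = 1.575.

1.57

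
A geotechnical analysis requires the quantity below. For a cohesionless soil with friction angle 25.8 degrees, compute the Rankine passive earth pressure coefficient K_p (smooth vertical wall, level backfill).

2.54

K_p = (1 + sin φ)/(1 − sin φ) = tan²(45° + 25.8°/2) = 2.541.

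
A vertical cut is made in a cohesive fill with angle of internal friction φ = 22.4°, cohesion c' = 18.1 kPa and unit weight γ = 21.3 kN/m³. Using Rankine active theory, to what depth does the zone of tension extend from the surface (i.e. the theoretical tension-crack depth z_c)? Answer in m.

K_a = tan²(45° − 22.4°/2) = 0.4482; √K_a = 0.6694.
The active pressure is zero where K_a γ z = 2c√K_a, so z_c = 2c/(γ√K_a) = 2×18.1/(21.3×0.6694) = 2.539 m.

2.54 m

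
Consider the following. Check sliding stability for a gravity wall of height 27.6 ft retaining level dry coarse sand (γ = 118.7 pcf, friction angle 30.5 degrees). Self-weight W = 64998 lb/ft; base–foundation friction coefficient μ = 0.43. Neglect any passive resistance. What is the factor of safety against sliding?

1.89

K_a = tan²(45° − 30.5°/2) = 0.3267.
P_a = ½K_aγH² = 0.5×0.3267×118.7×27.6² = 14770 lb/ft, acting at H/3 = 9.200 ft above the base.
FS_sliding = μW / P_a = 0.43×64998 / 14770 = 1.892.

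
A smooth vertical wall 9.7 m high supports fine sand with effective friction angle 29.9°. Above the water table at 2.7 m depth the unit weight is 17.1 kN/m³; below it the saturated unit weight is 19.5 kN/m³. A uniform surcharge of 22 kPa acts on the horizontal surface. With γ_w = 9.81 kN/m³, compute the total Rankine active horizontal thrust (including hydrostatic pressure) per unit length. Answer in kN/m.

K_a = tan²(45° − φ/2) = 0.3347.
γ' = 19.5 − 9.81 = 9.690 kN/m³. h₂ = H − d_w = 7.0 m.
σ'_h: at surface K_a·q = 7.363; at WT K_a(q+γd_w) = 22.82; at base K_a(q+γd_w+γ'h₂) = 45.52 kPa.
P₁ = ½(7.363+22.82)×2.7 = 40.74; P₂ = ½(22.82+45.52)×7.0 = 239.2; P_w = ½γ_w h₂² = 240.3.
Total = 40.74+239.2+240.3 = 520.2 kN/m.

520 kN/m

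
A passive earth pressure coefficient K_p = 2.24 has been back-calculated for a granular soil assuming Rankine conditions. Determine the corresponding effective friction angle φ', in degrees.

K_p = (1+sin φ)/(1−sin φ) ⇒ sin φ = (K_p − 1)/(K_p + 1) = 0.3827.
φ = arcsin(0.3827) = 22.50°.

22.5°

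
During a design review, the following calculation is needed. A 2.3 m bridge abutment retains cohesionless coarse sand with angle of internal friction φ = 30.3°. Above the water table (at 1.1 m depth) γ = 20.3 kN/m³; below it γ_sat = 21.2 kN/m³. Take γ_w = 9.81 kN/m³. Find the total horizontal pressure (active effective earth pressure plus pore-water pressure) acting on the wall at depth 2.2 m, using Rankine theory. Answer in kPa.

22.3 kPa

K_a = (1 − sin φ)/(1 + sin φ) = 0.3293.
γ' = 21.2 − 9.81 = 11.39 kN/m³.
Effective vertical stress at 2.2 m: σ'_v = 20.3×1.1 + 11.39×1.10 = 34.86 kPa.
σ'_h = K_a σ'_v = 0.3293 × 34.86 = 11.48 kPa; u = γ_w × 1.10 = 10.79 kPa.
Total σ_h = 11.48 + 10.79 = 22.27 kPa.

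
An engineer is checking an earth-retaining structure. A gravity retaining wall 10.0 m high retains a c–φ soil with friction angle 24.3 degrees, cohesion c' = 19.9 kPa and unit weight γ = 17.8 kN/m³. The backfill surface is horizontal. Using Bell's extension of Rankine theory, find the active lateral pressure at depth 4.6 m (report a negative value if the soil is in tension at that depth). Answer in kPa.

K_a = (1 − sin φ)/(1 + sin φ) = 0.4169.
σ_a = K_a γ z − 2c√K_a = 0.4169×17.8×4.6 − 2×19.9×0.6457 = 8.439 kPa.

8.44 kPa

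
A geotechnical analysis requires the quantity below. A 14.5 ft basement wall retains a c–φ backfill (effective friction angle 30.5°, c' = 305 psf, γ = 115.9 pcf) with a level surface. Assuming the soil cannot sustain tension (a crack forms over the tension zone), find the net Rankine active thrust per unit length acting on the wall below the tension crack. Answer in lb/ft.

K_a = 0.3267; √K_a = 0.5715.
Tension-crack depth z_c = 2c/(γ√K_a) = 2×305/(115.9×0.5715) = 9.209 ft.
σ_a at base = K_a γ H − 2c√K_a = 0.3267×115.9×14.5 − 2×305×0.5715 = 200.3 psf.
P_a = ½ × 200.3 × (H − z_c) = 0.5×200.3×5.291 = 530.0 lb/ft.

530 lb/ft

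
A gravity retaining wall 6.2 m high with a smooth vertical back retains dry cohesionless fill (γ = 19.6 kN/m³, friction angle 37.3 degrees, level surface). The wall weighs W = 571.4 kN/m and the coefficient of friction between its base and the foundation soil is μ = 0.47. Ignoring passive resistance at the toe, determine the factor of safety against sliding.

2.91

K_a = tan²(45° − 37.3°/2) = 0.2453.
P_a = ½K_aγH² = 0.5×0.2453×19.6×6.2² = 92.42 kN/m, acting at H/3 = 2.067 m above the base.
FS_sliding = μW / P_a = 0.47×571.4 / 92.42 = 2.906.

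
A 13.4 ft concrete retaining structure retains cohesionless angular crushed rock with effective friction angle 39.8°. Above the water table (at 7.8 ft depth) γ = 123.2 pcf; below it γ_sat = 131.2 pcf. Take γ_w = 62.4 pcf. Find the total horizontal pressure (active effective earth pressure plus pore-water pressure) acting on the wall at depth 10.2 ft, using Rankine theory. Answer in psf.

K_a = (1 − sin φ)/(1 + sin φ) = 0.2194.
γ' = 131.2 − 62.4 = 68.80 pcf.
Effective vertical stress at 10.2 ft: σ'_v = 123.2×7.8 + 68.80×2.40 = 1126 psf.
σ'_h = K_a σ'_v = 0.2194 × 1126 = 247.1 psf; u = γ_w × 2.40 = 149.8 psf.
Total σ_h = 247.1 + 149.8 = 396.9 psf.

397 psf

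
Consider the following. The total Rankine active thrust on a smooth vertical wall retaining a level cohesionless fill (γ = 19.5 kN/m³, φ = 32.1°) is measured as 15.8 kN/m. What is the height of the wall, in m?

K_a = 0.3060. P_a = ½ K_a γ H² ⇒ H = √(2P_a/(K_a γ)).
H = √(2×15.8/(0.3060×19.5)) = 2.301 m.

2.30 m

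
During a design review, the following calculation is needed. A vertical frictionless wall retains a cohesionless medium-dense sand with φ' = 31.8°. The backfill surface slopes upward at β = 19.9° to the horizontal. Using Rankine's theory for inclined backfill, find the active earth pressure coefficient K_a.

K_a = cos β · (cos β − √(cos²β − cos²φ)) / (cos β + √(cos²β − cos²φ)).
cos β = 0.9403, cos φ = 0.8499, √(cos²β − cos²φ) = 0.4023.
K_a = 0.9403 × (0.9403 − 0.4023)/(0.9403 + 0.4023) = 0.3768.

0.377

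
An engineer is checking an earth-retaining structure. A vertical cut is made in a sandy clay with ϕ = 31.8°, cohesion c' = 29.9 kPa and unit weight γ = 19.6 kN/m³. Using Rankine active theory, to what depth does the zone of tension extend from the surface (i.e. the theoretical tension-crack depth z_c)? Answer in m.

5.48 m

K_a = tan²(45° − 31.8°/2) = 0.3098; √K_a = 0.5566.
The active pressure is zero where K_a γ z = 2c√K_a, so z_c = 2c/(γ√K_a) = 2×29.9/(19.6×0.5566) = 5.482 m.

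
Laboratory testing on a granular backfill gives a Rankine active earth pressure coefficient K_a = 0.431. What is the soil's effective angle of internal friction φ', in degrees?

K_a = tan²(45° − φ/2) ⇒ 45° − φ/2 = arctan(√0.431) = 33.29°.
φ = 2(45° − 33.29°) = 23.43°.

23.4°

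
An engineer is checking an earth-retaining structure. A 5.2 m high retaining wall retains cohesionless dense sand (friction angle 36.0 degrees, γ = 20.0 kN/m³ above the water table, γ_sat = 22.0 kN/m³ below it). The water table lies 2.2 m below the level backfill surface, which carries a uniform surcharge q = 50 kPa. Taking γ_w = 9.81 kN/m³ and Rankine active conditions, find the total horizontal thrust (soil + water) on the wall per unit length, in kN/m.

173 kN/m

K_a = tan²(45° − φ/2) = 0.2596.
γ' = 22.0 − 9.81 = 12.19 kN/m³. h₂ = H − d_w = 3.0 m.
σ'_h: at surface K_a·q = 12.98; at WT K_a(q+γd_w) = 24.40; at base K_a(q+γd_w+γ'h₂) = 33.90 kPa.
P₁ = ½(12.98+24.40)×2.2 = 41.12; P₂ = ½(24.40+33.90)×3.0 = 87.45; P_w = ½γ_w h₂² = 44.14.
Total = 41.12+87.45+44.14 = 172.7 kN/m.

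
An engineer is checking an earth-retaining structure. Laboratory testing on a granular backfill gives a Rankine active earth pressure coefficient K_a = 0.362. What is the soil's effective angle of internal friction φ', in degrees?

27.9°

K_a = tan²(45° − φ/2) ⇒ 45° − φ/2 = arctan(√0.362) = 31.03°.
φ = 2(45° − 31.03°) = 27.93°.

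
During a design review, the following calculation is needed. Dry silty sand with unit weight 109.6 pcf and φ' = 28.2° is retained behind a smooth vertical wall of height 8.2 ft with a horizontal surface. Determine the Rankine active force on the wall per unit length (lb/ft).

K_a = tan²(45° − φ/2) = 0.3582.
P_a = ½ K_a γ H² = 0.5 × 0.3582 × 109.6 × 8.2² = 1320 lb/ft.

1320 lb/ft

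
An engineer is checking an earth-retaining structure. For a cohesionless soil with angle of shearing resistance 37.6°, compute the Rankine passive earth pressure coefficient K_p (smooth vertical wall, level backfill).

K_p = (1 + sin φ)/(1 − sin φ) = tan²(45° + 37.6°/2) = 4.130.

4.13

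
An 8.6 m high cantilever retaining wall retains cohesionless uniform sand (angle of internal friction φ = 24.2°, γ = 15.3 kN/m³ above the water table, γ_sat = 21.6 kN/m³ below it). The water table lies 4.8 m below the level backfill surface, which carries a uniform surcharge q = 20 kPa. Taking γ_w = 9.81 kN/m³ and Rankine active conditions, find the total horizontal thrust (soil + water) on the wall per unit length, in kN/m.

K_a = tan²(45° − φ/2) = 0.4185.
γ' = 21.6 − 9.81 = 11.79 kN/m³. h₂ = H − d_w = 3.8 m.
σ'_h: at surface K_a·q = 8.370; at WT K_a(q+γd_w) = 39.11; at base K_a(q+γd_w+γ'h₂) = 57.86 kPa.
P₁ = ½(8.370+39.11)×4.8 = 113.9; P₂ = ½(39.11+57.86)×3.8 = 184.2; P_w = ½γ_w h₂² = 70.83.
Total = 113.9+184.2+70.83 = 369.0 kN/m.

369 kN/m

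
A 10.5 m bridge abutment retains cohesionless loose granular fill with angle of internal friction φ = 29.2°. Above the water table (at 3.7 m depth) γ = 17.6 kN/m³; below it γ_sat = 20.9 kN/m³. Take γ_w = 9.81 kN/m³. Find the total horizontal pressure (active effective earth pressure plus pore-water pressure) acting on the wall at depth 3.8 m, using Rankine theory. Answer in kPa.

23.8 kPa

K_a = (1 − sin φ)/(1 + sin φ) = 0.3442.
γ' = 20.9 − 9.81 = 11.09 kN/m³.
Effective vertical stress at 3.8 m: σ'_v = 17.6×3.7 + 11.09×0.1000 = 66.23 kPa.
σ'_h = K_a σ'_v = 0.3442 × 66.23 = 22.80 kPa; u = γ_w × 0.1000 = 0.9810 kPa.
Total σ_h = 22.80 + 0.9810 = 23.78 kPa.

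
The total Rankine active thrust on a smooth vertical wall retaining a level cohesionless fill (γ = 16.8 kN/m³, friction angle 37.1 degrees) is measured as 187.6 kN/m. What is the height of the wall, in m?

9.50 m

K_a = 0.2475. P_a = ½ K_a γ H² ⇒ H = √(2P_a/(K_a γ)).
H = √(2×187.6/(0.2475×16.8)) = 9.499 m.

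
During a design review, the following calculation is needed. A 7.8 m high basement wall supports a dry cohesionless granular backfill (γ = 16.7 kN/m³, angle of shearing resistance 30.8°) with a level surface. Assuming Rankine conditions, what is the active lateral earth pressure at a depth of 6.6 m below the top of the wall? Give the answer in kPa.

K_a = (1 − sin φ)/(1 + sin φ) = 0.3227.
σ_h = K_a γ z = 0.3227 × 16.7 × 6.6 = 35.57 kPa.

35.6 kPa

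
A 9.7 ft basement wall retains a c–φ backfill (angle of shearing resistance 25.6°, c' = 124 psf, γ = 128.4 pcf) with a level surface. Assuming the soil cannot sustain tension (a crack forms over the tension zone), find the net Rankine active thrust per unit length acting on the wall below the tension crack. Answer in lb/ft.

1120 lb/ft

K_a = 0.3966; √K_a = 0.6297.
Tension-crack depth z_c = 2c/(γ√K_a) = 2×124/(128.4×0.6297) = 3.067 ft.
σ_a at base = K_a γ H − 2c√K_a = 0.3966×128.4×9.7 − 2×124×0.6297 = 337.7 psf.
P_a = ½ × 337.7 × (H − z_c) = 0.5×337.7×6.633 = 1120 lb/ft.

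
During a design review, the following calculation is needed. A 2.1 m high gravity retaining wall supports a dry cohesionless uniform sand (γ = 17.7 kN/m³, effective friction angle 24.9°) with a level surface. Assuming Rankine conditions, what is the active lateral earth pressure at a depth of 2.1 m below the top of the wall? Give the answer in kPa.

15.1 kPa

K_a = (1 − sin φ)/(1 + sin φ) = 0.4074.
σ_h = K_a γ z = 0.4074 × 17.7 × 2.1 = 15.14 kPa.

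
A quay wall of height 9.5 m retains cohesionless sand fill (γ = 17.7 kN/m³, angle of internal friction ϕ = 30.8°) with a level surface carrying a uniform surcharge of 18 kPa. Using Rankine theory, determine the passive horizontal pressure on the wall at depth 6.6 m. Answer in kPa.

K_p = (1 + sin φ)/(1 − sin φ) = 3.099.
σ_v = γz + q = 17.7 × 6.6 + 18 = 134.8 kPa.
σ_h = K_p σ_v = 3.099 × 134.8 = 417.8 kPa.

418 kPa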